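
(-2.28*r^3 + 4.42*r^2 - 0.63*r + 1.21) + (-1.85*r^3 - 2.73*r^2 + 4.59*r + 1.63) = -4.13*r^3 + 1.69*r^2 + 3.96*r + 2.84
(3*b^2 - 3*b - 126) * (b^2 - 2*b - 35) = 3*b^4 - 9*b^3 - 225*b^2 + 357*b + 4410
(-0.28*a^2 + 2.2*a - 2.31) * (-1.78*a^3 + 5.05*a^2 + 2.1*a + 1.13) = 0.4984*a^5 - 5.33*a^4 + 14.6338*a^3 - 7.3619*a^2 - 2.365*a - 2.6103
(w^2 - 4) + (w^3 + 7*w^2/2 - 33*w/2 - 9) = w^3 + 9*w^2/2 - 33*w/2 - 13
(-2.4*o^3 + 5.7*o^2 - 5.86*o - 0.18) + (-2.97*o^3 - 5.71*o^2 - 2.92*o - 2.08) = -5.37*o^3 - 0.00999999999999979*o^2 - 8.78*o - 2.26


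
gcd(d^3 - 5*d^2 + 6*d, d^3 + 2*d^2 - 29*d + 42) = d^2 - 5*d + 6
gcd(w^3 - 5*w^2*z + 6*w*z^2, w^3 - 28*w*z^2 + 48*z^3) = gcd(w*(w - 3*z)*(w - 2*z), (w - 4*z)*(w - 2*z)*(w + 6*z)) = -w + 2*z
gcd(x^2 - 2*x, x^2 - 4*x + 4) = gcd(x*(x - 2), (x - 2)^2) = x - 2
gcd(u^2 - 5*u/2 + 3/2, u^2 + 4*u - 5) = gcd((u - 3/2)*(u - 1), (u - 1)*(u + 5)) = u - 1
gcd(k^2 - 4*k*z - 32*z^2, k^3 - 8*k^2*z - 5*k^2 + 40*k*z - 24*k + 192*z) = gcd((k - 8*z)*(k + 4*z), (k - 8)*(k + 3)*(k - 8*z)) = -k + 8*z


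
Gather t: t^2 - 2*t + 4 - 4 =t^2 - 2*t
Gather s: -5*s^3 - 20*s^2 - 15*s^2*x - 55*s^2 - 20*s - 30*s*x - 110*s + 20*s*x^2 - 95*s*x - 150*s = -5*s^3 + s^2*(-15*x - 75) + s*(20*x^2 - 125*x - 280)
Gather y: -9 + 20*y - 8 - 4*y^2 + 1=-4*y^2 + 20*y - 16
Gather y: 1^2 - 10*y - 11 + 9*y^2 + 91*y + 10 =9*y^2 + 81*y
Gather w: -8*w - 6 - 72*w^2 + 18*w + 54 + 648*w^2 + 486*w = 576*w^2 + 496*w + 48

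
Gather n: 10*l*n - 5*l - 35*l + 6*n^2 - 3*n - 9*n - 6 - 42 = -40*l + 6*n^2 + n*(10*l - 12) - 48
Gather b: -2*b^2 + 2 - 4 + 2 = -2*b^2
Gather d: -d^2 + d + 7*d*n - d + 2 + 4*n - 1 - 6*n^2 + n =-d^2 + 7*d*n - 6*n^2 + 5*n + 1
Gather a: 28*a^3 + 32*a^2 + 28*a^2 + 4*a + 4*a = 28*a^3 + 60*a^2 + 8*a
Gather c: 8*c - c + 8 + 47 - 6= 7*c + 49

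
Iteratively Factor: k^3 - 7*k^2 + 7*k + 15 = (k - 5)*(k^2 - 2*k - 3) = (k - 5)*(k + 1)*(k - 3)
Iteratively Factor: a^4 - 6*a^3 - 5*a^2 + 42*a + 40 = (a + 1)*(a^3 - 7*a^2 + 2*a + 40) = (a + 1)*(a + 2)*(a^2 - 9*a + 20) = (a - 4)*(a + 1)*(a + 2)*(a - 5)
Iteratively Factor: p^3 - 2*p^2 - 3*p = (p + 1)*(p^2 - 3*p) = (p - 3)*(p + 1)*(p)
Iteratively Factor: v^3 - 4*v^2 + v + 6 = (v + 1)*(v^2 - 5*v + 6) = (v - 3)*(v + 1)*(v - 2)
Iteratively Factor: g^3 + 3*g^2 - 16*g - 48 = (g - 4)*(g^2 + 7*g + 12) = (g - 4)*(g + 3)*(g + 4)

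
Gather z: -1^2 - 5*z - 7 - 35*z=-40*z - 8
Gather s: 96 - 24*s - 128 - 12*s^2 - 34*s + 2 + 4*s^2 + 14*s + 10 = -8*s^2 - 44*s - 20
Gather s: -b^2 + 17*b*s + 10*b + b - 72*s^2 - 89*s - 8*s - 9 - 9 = -b^2 + 11*b - 72*s^2 + s*(17*b - 97) - 18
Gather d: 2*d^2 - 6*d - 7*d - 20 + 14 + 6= 2*d^2 - 13*d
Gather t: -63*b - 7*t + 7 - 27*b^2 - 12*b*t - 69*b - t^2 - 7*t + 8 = -27*b^2 - 132*b - t^2 + t*(-12*b - 14) + 15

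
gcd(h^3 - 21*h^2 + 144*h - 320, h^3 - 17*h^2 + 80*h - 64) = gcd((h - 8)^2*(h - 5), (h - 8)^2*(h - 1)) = h^2 - 16*h + 64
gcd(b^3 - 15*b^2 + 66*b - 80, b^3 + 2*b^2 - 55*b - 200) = b - 8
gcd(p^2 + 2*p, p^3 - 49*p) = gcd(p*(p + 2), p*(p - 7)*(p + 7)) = p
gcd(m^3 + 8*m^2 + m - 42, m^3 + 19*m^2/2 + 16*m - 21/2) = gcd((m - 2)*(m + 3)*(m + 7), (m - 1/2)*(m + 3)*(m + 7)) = m^2 + 10*m + 21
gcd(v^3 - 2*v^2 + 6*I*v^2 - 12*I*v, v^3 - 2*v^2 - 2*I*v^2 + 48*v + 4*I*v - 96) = v^2 + v*(-2 + 6*I) - 12*I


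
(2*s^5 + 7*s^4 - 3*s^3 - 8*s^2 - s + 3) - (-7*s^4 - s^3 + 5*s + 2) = 2*s^5 + 14*s^4 - 2*s^3 - 8*s^2 - 6*s + 1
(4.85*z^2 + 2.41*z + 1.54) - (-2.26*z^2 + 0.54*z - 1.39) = 7.11*z^2 + 1.87*z + 2.93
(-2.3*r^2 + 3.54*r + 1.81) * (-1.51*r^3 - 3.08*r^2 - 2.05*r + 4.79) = 3.473*r^5 + 1.7386*r^4 - 8.9213*r^3 - 23.8488*r^2 + 13.2461*r + 8.6699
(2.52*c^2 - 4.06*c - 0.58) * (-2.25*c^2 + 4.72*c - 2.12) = -5.67*c^4 + 21.0294*c^3 - 23.2006*c^2 + 5.8696*c + 1.2296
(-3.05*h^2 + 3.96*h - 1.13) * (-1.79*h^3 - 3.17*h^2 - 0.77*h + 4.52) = 5.4595*h^5 + 2.5801*h^4 - 8.182*h^3 - 13.2531*h^2 + 18.7693*h - 5.1076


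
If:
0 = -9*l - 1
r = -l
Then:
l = -1/9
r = 1/9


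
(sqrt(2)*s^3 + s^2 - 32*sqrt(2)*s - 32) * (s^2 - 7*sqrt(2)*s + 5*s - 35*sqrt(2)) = sqrt(2)*s^5 - 13*s^4 + 5*sqrt(2)*s^4 - 65*s^3 - 39*sqrt(2)*s^3 - 195*sqrt(2)*s^2 + 416*s^2 + 224*sqrt(2)*s + 2080*s + 1120*sqrt(2)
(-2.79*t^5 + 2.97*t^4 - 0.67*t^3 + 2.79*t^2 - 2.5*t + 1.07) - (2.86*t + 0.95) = -2.79*t^5 + 2.97*t^4 - 0.67*t^3 + 2.79*t^2 - 5.36*t + 0.12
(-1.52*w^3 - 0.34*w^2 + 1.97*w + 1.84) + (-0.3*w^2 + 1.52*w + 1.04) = -1.52*w^3 - 0.64*w^2 + 3.49*w + 2.88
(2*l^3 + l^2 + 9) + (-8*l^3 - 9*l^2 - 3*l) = -6*l^3 - 8*l^2 - 3*l + 9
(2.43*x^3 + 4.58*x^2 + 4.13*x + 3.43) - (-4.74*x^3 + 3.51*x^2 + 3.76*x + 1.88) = 7.17*x^3 + 1.07*x^2 + 0.37*x + 1.55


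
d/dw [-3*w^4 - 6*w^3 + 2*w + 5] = -12*w^3 - 18*w^2 + 2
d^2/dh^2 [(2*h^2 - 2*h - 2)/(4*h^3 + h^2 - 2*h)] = 4*(16*h^6 - 48*h^5 - 84*h^4 - 39*h^3 + 21*h^2 + 6*h - 4)/(h^3*(64*h^6 + 48*h^5 - 84*h^4 - 47*h^3 + 42*h^2 + 12*h - 8))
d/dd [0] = 0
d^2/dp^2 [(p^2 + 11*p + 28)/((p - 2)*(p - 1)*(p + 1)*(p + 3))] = 2*(3*p^8 + 69*p^7 + 376*p^6 + 228*p^5 - 1863*p^4 - 1783*p^3 + 2754*p^2 + 1470*p + 1306)/(p^12 + 3*p^11 - 18*p^10 - 44*p^9 + 138*p^8 + 222*p^7 - 532*p^6 - 432*p^5 + 933*p^4 + 359*p^3 - 738*p^2 - 108*p + 216)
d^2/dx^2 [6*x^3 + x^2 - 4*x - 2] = 36*x + 2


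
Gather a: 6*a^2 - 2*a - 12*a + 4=6*a^2 - 14*a + 4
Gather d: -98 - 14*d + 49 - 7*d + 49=-21*d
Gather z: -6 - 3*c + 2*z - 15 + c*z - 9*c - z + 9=-12*c + z*(c + 1) - 12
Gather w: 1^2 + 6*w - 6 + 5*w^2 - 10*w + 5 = 5*w^2 - 4*w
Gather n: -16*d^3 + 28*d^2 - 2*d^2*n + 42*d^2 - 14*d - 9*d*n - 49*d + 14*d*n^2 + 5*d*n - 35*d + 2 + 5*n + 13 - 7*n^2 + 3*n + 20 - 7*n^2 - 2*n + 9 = -16*d^3 + 70*d^2 - 98*d + n^2*(14*d - 14) + n*(-2*d^2 - 4*d + 6) + 44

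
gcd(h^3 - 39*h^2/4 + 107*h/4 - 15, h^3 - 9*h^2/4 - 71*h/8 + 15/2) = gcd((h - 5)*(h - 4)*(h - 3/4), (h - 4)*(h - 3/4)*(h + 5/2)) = h^2 - 19*h/4 + 3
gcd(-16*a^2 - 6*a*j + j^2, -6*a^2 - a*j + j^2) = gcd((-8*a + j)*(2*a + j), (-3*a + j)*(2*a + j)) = 2*a + j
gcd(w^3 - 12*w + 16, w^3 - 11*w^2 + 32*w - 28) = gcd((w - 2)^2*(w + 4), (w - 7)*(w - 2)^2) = w^2 - 4*w + 4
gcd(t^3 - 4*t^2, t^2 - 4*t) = t^2 - 4*t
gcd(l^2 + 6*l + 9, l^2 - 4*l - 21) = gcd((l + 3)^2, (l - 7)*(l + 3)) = l + 3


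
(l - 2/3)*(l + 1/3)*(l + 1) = l^3 + 2*l^2/3 - 5*l/9 - 2/9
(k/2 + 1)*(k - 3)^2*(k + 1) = k^4/2 - 3*k^3/2 - 7*k^2/2 + 15*k/2 + 9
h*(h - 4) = h^2 - 4*h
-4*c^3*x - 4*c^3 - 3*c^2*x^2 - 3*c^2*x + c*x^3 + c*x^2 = (-4*c + x)*(c + x)*(c*x + c)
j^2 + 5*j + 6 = (j + 2)*(j + 3)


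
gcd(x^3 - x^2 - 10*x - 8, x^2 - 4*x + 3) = 1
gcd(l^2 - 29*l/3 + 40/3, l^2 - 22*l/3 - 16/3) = l - 8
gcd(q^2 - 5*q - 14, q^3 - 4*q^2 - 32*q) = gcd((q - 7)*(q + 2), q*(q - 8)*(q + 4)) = 1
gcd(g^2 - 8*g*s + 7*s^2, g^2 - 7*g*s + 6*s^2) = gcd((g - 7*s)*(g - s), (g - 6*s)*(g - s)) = -g + s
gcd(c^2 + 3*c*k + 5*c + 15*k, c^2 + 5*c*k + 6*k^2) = c + 3*k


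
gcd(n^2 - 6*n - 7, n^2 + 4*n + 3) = n + 1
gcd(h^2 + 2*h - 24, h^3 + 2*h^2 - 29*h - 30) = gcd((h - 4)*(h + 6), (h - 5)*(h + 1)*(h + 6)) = h + 6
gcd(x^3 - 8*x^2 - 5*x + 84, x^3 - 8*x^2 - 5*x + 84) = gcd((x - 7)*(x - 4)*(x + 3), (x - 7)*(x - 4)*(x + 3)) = x^3 - 8*x^2 - 5*x + 84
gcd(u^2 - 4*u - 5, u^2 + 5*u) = 1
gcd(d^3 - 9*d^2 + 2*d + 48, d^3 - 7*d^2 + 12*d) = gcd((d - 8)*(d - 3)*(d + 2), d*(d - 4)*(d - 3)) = d - 3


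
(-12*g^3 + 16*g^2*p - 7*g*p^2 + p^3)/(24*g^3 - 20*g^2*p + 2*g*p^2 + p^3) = (-3*g + p)/(6*g + p)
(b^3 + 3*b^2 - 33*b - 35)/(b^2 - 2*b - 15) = (b^2 + 8*b + 7)/(b + 3)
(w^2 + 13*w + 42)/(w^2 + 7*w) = (w + 6)/w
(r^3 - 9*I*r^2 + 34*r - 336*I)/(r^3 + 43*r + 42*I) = (r - 8*I)/(r + I)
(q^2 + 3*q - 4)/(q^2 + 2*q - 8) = (q - 1)/(q - 2)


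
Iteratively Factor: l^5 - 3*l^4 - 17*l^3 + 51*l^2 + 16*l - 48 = (l + 1)*(l^4 - 4*l^3 - 13*l^2 + 64*l - 48) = (l - 1)*(l + 1)*(l^3 - 3*l^2 - 16*l + 48) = (l - 4)*(l - 1)*(l + 1)*(l^2 + l - 12) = (l - 4)*(l - 1)*(l + 1)*(l + 4)*(l - 3)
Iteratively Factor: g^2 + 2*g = (g)*(g + 2)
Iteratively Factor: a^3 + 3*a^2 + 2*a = (a + 2)*(a^2 + a) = (a + 1)*(a + 2)*(a)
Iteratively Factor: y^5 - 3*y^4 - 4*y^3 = (y + 1)*(y^4 - 4*y^3) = (y - 4)*(y + 1)*(y^3) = y*(y - 4)*(y + 1)*(y^2) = y^2*(y - 4)*(y + 1)*(y)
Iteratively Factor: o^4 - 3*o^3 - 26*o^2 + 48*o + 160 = (o - 4)*(o^3 + o^2 - 22*o - 40) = (o - 4)*(o + 4)*(o^2 - 3*o - 10) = (o - 4)*(o + 2)*(o + 4)*(o - 5)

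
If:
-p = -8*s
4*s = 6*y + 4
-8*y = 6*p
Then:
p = 4/5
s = 1/10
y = -3/5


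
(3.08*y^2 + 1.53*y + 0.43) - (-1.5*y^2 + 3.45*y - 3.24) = 4.58*y^2 - 1.92*y + 3.67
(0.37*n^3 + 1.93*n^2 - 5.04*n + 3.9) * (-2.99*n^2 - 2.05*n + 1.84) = -1.1063*n^5 - 6.5292*n^4 + 11.7939*n^3 + 2.2222*n^2 - 17.2686*n + 7.176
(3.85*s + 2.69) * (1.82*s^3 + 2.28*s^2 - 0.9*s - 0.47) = 7.007*s^4 + 13.6738*s^3 + 2.6682*s^2 - 4.2305*s - 1.2643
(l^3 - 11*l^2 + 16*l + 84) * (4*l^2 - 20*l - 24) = 4*l^5 - 64*l^4 + 260*l^3 + 280*l^2 - 2064*l - 2016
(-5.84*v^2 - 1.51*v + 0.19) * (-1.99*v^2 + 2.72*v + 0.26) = 11.6216*v^4 - 12.8799*v^3 - 6.0037*v^2 + 0.1242*v + 0.0494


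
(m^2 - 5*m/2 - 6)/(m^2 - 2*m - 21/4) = 2*(m - 4)/(2*m - 7)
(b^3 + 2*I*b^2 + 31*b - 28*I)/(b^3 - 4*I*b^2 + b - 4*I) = (b + 7*I)/(b + I)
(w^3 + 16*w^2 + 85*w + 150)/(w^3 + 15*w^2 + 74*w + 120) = (w + 5)/(w + 4)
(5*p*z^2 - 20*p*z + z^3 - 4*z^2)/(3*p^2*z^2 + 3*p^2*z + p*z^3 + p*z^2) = (5*p*z - 20*p + z^2 - 4*z)/(p*(3*p*z + 3*p + z^2 + z))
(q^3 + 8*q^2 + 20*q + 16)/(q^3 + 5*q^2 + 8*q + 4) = (q + 4)/(q + 1)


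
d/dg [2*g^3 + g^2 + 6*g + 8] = 6*g^2 + 2*g + 6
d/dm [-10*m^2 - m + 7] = -20*m - 1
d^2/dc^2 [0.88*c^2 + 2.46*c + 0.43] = 1.76000000000000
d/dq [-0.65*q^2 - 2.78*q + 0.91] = -1.3*q - 2.78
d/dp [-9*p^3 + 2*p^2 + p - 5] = -27*p^2 + 4*p + 1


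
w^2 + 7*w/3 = w*(w + 7/3)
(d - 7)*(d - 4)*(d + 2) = d^3 - 9*d^2 + 6*d + 56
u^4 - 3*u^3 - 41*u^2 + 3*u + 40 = (u - 8)*(u - 1)*(u + 1)*(u + 5)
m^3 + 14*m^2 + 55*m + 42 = (m + 1)*(m + 6)*(m + 7)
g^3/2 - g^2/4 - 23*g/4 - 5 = (g/2 + 1/2)*(g - 4)*(g + 5/2)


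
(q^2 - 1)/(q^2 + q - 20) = (q^2 - 1)/(q^2 + q - 20)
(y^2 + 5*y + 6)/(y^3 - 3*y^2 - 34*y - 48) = 1/(y - 8)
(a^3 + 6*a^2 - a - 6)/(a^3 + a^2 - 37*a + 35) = (a^2 + 7*a + 6)/(a^2 + 2*a - 35)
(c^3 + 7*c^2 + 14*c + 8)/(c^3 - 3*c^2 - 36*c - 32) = (c + 2)/(c - 8)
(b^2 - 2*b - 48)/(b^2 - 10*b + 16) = (b + 6)/(b - 2)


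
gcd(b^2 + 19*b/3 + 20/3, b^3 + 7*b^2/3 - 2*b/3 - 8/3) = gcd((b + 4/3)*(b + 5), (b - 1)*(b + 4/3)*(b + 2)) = b + 4/3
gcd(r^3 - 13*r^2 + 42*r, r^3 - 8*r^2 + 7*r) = r^2 - 7*r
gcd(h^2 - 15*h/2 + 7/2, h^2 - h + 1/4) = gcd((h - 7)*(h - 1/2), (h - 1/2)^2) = h - 1/2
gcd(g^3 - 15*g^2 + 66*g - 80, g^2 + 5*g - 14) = g - 2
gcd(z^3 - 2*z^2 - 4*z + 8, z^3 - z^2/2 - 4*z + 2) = z^2 - 4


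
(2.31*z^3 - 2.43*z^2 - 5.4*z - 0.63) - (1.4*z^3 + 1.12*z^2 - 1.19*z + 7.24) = 0.91*z^3 - 3.55*z^2 - 4.21*z - 7.87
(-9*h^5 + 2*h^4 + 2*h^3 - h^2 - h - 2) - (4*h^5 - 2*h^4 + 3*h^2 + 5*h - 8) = -13*h^5 + 4*h^4 + 2*h^3 - 4*h^2 - 6*h + 6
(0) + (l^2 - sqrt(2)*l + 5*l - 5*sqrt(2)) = l^2 - sqrt(2)*l + 5*l - 5*sqrt(2)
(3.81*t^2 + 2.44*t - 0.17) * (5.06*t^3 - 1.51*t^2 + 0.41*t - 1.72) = 19.2786*t^5 + 6.5933*t^4 - 2.9825*t^3 - 5.2961*t^2 - 4.2665*t + 0.2924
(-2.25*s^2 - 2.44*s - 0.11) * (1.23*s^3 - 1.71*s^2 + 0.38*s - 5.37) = -2.7675*s^5 + 0.8463*s^4 + 3.1821*s^3 + 11.3434*s^2 + 13.061*s + 0.5907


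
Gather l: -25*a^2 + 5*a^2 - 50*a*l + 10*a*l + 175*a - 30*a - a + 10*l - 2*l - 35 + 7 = -20*a^2 + 144*a + l*(8 - 40*a) - 28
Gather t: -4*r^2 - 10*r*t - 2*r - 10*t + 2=-4*r^2 - 2*r + t*(-10*r - 10) + 2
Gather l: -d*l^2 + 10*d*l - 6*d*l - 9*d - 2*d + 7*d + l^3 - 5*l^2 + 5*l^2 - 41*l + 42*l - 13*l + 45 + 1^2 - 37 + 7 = -d*l^2 - 4*d + l^3 + l*(4*d - 12) + 16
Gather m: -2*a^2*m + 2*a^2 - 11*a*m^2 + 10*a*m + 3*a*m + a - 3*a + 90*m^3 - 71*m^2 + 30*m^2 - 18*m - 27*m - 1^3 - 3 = 2*a^2 - 2*a + 90*m^3 + m^2*(-11*a - 41) + m*(-2*a^2 + 13*a - 45) - 4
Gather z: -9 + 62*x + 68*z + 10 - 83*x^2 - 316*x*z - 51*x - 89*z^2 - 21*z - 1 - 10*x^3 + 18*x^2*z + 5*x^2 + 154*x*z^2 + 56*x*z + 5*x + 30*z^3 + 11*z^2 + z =-10*x^3 - 78*x^2 + 16*x + 30*z^3 + z^2*(154*x - 78) + z*(18*x^2 - 260*x + 48)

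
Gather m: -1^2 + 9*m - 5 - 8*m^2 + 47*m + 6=-8*m^2 + 56*m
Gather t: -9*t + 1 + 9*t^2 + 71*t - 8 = 9*t^2 + 62*t - 7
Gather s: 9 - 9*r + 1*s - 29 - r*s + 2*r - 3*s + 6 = -7*r + s*(-r - 2) - 14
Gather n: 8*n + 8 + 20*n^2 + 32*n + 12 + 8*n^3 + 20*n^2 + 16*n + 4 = 8*n^3 + 40*n^2 + 56*n + 24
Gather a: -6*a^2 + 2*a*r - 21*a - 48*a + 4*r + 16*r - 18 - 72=-6*a^2 + a*(2*r - 69) + 20*r - 90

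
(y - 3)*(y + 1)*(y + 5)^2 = y^4 + 8*y^3 + 2*y^2 - 80*y - 75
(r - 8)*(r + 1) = r^2 - 7*r - 8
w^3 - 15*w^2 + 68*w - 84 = (w - 7)*(w - 6)*(w - 2)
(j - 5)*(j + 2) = j^2 - 3*j - 10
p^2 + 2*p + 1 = (p + 1)^2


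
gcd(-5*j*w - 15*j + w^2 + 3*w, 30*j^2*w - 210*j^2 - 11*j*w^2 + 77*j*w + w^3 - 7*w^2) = -5*j + w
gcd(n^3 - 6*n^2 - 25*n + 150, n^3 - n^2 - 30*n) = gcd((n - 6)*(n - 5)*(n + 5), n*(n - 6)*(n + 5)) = n^2 - n - 30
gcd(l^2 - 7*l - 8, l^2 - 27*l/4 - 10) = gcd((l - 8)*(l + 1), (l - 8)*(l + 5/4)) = l - 8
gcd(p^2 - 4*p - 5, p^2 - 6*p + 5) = p - 5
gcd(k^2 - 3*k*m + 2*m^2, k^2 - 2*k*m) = k - 2*m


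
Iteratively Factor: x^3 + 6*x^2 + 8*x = (x)*(x^2 + 6*x + 8) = x*(x + 4)*(x + 2)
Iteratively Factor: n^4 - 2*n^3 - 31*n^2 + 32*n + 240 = (n + 3)*(n^3 - 5*n^2 - 16*n + 80) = (n + 3)*(n + 4)*(n^2 - 9*n + 20) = (n - 4)*(n + 3)*(n + 4)*(n - 5)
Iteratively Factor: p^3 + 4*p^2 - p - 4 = (p + 4)*(p^2 - 1) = (p + 1)*(p + 4)*(p - 1)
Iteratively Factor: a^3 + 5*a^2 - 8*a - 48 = (a - 3)*(a^2 + 8*a + 16) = (a - 3)*(a + 4)*(a + 4)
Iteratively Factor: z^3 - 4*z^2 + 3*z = (z)*(z^2 - 4*z + 3) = z*(z - 3)*(z - 1)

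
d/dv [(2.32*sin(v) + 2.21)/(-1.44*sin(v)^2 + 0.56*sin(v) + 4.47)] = (3.3408*sin(v)^2 + 6.3648*sin(v) + 9.1328)*cos(v)/(2.0736*sin(v)^4 - 1.6128*sin(v)^3 - 12.56*sin(v)^2 + 5.0064*sin(v) + 19.9809)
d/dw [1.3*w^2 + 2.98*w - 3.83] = 2.6*w + 2.98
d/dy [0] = 0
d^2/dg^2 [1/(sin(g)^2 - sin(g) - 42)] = (4*sin(g)^4 - 3*sin(g)^3 + 163*sin(g)^2 - 36*sin(g) - 86)/(sin(g) + cos(g)^2 + 41)^3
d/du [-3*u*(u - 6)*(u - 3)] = -9*u^2 + 54*u - 54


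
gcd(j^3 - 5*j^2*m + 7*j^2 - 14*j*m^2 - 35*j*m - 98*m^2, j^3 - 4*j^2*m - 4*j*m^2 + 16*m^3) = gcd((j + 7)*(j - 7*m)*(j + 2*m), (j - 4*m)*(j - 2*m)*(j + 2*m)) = j + 2*m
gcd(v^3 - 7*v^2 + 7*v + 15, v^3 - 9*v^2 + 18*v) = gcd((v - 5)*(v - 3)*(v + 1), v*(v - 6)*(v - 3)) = v - 3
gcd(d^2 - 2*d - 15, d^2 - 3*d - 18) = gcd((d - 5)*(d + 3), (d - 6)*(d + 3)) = d + 3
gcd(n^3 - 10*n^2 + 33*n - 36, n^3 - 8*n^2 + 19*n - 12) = n^2 - 7*n + 12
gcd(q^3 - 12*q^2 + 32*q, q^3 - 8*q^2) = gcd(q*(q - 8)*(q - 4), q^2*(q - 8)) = q^2 - 8*q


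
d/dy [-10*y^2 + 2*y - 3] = 2 - 20*y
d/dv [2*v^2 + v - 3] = 4*v + 1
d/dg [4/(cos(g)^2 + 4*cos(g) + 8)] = 8*(cos(g) + 2)*sin(g)/(cos(g)^2 + 4*cos(g) + 8)^2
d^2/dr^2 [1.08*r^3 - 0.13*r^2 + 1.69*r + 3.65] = 6.48*r - 0.26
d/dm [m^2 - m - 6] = 2*m - 1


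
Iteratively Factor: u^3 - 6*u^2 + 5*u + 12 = (u - 4)*(u^2 - 2*u - 3) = (u - 4)*(u - 3)*(u + 1)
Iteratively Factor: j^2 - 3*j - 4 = (j - 4)*(j + 1)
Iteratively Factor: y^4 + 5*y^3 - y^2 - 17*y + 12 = (y - 1)*(y^3 + 6*y^2 + 5*y - 12) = (y - 1)*(y + 4)*(y^2 + 2*y - 3) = (y - 1)^2*(y + 4)*(y + 3)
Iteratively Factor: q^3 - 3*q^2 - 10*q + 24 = (q - 4)*(q^2 + q - 6) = (q - 4)*(q + 3)*(q - 2)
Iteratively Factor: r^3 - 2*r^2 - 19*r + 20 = (r - 1)*(r^2 - r - 20) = (r - 1)*(r + 4)*(r - 5)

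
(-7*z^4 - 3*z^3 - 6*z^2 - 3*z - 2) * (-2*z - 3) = 14*z^5 + 27*z^4 + 21*z^3 + 24*z^2 + 13*z + 6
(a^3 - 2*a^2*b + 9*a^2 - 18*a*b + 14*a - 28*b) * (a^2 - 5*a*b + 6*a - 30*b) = a^5 - 7*a^4*b + 15*a^4 + 10*a^3*b^2 - 105*a^3*b + 68*a^3 + 150*a^2*b^2 - 476*a^2*b + 84*a^2 + 680*a*b^2 - 588*a*b + 840*b^2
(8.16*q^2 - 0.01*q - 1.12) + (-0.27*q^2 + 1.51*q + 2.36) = 7.89*q^2 + 1.5*q + 1.24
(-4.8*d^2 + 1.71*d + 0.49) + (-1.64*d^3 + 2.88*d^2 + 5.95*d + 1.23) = -1.64*d^3 - 1.92*d^2 + 7.66*d + 1.72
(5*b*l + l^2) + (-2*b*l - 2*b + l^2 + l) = 3*b*l - 2*b + 2*l^2 + l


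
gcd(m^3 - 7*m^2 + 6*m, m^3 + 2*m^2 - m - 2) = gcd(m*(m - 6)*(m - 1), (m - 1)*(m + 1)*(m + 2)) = m - 1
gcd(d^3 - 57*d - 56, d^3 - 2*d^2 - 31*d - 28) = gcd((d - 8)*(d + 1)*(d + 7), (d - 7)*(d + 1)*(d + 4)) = d + 1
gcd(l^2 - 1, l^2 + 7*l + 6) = l + 1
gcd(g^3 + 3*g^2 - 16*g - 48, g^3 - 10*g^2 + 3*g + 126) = g + 3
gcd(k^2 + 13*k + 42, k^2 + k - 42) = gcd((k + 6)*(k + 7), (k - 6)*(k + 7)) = k + 7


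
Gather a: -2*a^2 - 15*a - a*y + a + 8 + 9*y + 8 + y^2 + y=-2*a^2 + a*(-y - 14) + y^2 + 10*y + 16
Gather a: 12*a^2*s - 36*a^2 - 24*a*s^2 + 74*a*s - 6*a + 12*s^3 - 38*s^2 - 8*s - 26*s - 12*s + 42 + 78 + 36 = a^2*(12*s - 36) + a*(-24*s^2 + 74*s - 6) + 12*s^3 - 38*s^2 - 46*s + 156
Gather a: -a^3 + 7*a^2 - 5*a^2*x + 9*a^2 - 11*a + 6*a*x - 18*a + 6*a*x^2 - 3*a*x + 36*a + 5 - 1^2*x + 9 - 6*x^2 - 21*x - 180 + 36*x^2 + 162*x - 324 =-a^3 + a^2*(16 - 5*x) + a*(6*x^2 + 3*x + 7) + 30*x^2 + 140*x - 490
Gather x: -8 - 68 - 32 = -108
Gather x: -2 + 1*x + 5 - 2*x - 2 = 1 - x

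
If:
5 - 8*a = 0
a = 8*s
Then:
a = 5/8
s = 5/64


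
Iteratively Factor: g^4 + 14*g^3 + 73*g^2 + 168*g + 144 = (g + 4)*(g^3 + 10*g^2 + 33*g + 36) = (g + 3)*(g + 4)*(g^2 + 7*g + 12) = (g + 3)*(g + 4)^2*(g + 3)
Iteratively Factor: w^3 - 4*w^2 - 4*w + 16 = (w - 4)*(w^2 - 4) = (w - 4)*(w - 2)*(w + 2)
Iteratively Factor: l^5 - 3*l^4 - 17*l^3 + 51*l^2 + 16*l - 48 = (l + 1)*(l^4 - 4*l^3 - 13*l^2 + 64*l - 48) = (l - 1)*(l + 1)*(l^3 - 3*l^2 - 16*l + 48) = (l - 1)*(l + 1)*(l + 4)*(l^2 - 7*l + 12) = (l - 3)*(l - 1)*(l + 1)*(l + 4)*(l - 4)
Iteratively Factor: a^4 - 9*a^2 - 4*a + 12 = (a + 2)*(a^3 - 2*a^2 - 5*a + 6) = (a - 1)*(a + 2)*(a^2 - a - 6) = (a - 1)*(a + 2)^2*(a - 3)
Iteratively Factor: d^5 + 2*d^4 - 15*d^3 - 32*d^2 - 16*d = (d + 4)*(d^4 - 2*d^3 - 7*d^2 - 4*d) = (d + 1)*(d + 4)*(d^3 - 3*d^2 - 4*d) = d*(d + 1)*(d + 4)*(d^2 - 3*d - 4) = d*(d + 1)^2*(d + 4)*(d - 4)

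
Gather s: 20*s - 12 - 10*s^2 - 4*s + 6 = -10*s^2 + 16*s - 6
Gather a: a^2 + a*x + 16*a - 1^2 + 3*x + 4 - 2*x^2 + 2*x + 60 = a^2 + a*(x + 16) - 2*x^2 + 5*x + 63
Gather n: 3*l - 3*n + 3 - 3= 3*l - 3*n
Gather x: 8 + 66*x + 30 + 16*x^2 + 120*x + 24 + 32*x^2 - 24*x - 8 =48*x^2 + 162*x + 54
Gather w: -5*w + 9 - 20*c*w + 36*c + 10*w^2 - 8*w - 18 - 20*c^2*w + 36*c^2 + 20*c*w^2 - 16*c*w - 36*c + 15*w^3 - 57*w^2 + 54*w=36*c^2 + 15*w^3 + w^2*(20*c - 47) + w*(-20*c^2 - 36*c + 41) - 9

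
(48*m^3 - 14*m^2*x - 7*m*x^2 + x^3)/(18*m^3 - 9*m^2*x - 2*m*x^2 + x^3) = (-8*m + x)/(-3*m + x)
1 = 1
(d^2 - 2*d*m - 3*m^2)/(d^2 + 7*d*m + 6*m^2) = (d - 3*m)/(d + 6*m)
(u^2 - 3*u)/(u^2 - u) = (u - 3)/(u - 1)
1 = 1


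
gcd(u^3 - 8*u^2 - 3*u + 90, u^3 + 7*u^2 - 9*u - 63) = u + 3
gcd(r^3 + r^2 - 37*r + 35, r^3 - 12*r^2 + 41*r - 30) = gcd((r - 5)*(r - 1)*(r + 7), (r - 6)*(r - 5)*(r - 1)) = r^2 - 6*r + 5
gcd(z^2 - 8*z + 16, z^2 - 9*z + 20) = z - 4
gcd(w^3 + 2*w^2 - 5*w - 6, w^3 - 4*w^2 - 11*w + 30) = w^2 + w - 6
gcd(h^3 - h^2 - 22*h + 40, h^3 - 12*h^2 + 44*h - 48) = h^2 - 6*h + 8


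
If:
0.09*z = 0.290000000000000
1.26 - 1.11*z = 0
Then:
No Solution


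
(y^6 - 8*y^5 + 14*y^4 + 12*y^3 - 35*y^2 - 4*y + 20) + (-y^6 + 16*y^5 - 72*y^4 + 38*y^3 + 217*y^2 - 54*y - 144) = 8*y^5 - 58*y^4 + 50*y^3 + 182*y^2 - 58*y - 124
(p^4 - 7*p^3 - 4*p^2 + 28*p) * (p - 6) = p^5 - 13*p^4 + 38*p^3 + 52*p^2 - 168*p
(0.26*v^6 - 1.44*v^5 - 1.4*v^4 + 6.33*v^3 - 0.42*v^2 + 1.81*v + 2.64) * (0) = 0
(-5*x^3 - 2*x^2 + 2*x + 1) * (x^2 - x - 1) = -5*x^5 + 3*x^4 + 9*x^3 + x^2 - 3*x - 1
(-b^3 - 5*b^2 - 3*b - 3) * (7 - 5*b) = 5*b^4 + 18*b^3 - 20*b^2 - 6*b - 21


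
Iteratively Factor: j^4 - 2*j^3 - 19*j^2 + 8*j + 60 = (j - 2)*(j^3 - 19*j - 30) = (j - 2)*(j + 2)*(j^2 - 2*j - 15) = (j - 2)*(j + 2)*(j + 3)*(j - 5)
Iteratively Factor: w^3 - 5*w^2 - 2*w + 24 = (w - 4)*(w^2 - w - 6) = (w - 4)*(w + 2)*(w - 3)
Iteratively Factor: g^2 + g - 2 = (g + 2)*(g - 1)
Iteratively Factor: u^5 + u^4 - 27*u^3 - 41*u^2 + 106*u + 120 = (u - 5)*(u^4 + 6*u^3 + 3*u^2 - 26*u - 24) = (u - 5)*(u - 2)*(u^3 + 8*u^2 + 19*u + 12) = (u - 5)*(u - 2)*(u + 3)*(u^2 + 5*u + 4) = (u - 5)*(u - 2)*(u + 1)*(u + 3)*(u + 4)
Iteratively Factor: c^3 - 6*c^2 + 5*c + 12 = (c + 1)*(c^2 - 7*c + 12) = (c - 3)*(c + 1)*(c - 4)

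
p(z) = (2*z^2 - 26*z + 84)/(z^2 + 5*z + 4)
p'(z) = (-2*z - 5)*(2*z^2 - 26*z + 84)/(z^2 + 5*z + 4)^2 + (4*z - 26)/(z^2 + 5*z + 4)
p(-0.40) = 43.85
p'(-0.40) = -98.05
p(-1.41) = -117.37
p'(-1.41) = -211.16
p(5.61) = 0.02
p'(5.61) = -0.06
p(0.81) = 7.38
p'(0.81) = -8.23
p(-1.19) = -220.59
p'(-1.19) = -1024.88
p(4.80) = 0.10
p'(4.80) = -0.16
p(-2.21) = -69.82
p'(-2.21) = -2.61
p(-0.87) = 265.75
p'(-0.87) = -2201.59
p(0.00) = 21.00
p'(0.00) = -32.75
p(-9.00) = 12.00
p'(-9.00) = 2.35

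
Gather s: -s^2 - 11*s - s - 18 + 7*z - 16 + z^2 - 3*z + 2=-s^2 - 12*s + z^2 + 4*z - 32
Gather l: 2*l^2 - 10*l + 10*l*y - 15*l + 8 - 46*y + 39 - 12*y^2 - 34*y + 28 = 2*l^2 + l*(10*y - 25) - 12*y^2 - 80*y + 75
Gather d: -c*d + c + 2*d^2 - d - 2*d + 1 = c + 2*d^2 + d*(-c - 3) + 1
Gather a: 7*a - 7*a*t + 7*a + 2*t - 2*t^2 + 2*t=a*(14 - 7*t) - 2*t^2 + 4*t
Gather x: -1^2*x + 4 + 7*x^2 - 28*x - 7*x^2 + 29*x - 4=0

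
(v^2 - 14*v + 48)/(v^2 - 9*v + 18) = (v - 8)/(v - 3)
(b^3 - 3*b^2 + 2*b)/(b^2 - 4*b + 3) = b*(b - 2)/(b - 3)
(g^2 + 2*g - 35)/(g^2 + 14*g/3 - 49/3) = 3*(g - 5)/(3*g - 7)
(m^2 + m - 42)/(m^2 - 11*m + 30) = (m + 7)/(m - 5)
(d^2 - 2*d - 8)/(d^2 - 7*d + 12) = (d + 2)/(d - 3)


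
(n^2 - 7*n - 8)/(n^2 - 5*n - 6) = (n - 8)/(n - 6)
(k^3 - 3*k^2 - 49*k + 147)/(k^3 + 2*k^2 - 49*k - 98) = (k - 3)/(k + 2)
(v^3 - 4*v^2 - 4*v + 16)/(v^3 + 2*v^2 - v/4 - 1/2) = 4*(v^2 - 6*v + 8)/(4*v^2 - 1)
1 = 1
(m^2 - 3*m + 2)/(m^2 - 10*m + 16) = (m - 1)/(m - 8)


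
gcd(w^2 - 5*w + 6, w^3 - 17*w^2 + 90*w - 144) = w - 3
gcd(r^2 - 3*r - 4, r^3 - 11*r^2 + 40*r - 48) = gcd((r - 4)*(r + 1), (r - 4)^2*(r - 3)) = r - 4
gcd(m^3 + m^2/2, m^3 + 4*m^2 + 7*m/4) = m^2 + m/2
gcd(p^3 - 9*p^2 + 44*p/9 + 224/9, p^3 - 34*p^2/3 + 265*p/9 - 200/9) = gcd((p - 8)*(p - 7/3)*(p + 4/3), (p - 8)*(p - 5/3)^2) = p - 8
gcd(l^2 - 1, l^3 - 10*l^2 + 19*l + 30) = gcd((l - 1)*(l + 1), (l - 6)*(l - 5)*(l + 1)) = l + 1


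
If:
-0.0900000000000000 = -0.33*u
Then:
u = 0.27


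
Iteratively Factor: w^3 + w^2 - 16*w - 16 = (w + 1)*(w^2 - 16) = (w + 1)*(w + 4)*(w - 4)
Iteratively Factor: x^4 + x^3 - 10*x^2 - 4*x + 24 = (x + 3)*(x^3 - 2*x^2 - 4*x + 8) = (x + 2)*(x + 3)*(x^2 - 4*x + 4) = (x - 2)*(x + 2)*(x + 3)*(x - 2)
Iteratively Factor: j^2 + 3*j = (j)*(j + 3)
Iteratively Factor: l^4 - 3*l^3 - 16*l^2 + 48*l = (l)*(l^3 - 3*l^2 - 16*l + 48) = l*(l - 4)*(l^2 + l - 12) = l*(l - 4)*(l - 3)*(l + 4)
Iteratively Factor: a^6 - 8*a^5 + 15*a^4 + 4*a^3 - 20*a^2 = (a + 1)*(a^5 - 9*a^4 + 24*a^3 - 20*a^2) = a*(a + 1)*(a^4 - 9*a^3 + 24*a^2 - 20*a) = a*(a - 2)*(a + 1)*(a^3 - 7*a^2 + 10*a) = a^2*(a - 2)*(a + 1)*(a^2 - 7*a + 10) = a^2*(a - 5)*(a - 2)*(a + 1)*(a - 2)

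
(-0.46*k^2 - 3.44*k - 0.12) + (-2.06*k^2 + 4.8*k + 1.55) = -2.52*k^2 + 1.36*k + 1.43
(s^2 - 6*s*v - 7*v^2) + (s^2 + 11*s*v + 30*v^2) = 2*s^2 + 5*s*v + 23*v^2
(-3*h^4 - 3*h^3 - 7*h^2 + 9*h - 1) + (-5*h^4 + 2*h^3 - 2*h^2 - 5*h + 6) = -8*h^4 - h^3 - 9*h^2 + 4*h + 5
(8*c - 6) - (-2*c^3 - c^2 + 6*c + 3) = 2*c^3 + c^2 + 2*c - 9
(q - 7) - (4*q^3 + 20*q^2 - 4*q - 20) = -4*q^3 - 20*q^2 + 5*q + 13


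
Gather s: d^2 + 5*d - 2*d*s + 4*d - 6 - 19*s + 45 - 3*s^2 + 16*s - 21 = d^2 + 9*d - 3*s^2 + s*(-2*d - 3) + 18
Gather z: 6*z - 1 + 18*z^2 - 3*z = 18*z^2 + 3*z - 1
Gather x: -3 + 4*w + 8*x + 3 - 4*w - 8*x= 0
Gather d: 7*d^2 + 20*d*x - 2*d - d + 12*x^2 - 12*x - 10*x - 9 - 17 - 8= 7*d^2 + d*(20*x - 3) + 12*x^2 - 22*x - 34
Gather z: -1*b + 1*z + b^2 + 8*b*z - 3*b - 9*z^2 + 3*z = b^2 - 4*b - 9*z^2 + z*(8*b + 4)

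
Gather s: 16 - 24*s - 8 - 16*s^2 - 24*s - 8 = -16*s^2 - 48*s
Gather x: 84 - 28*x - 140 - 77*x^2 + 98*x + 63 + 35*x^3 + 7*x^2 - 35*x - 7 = 35*x^3 - 70*x^2 + 35*x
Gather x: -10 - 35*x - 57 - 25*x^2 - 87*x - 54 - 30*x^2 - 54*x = -55*x^2 - 176*x - 121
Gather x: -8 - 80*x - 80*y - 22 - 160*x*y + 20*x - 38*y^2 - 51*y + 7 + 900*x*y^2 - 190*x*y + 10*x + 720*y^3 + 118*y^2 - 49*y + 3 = x*(900*y^2 - 350*y - 50) + 720*y^3 + 80*y^2 - 180*y - 20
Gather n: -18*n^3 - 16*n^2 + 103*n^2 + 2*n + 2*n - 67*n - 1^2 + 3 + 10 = -18*n^3 + 87*n^2 - 63*n + 12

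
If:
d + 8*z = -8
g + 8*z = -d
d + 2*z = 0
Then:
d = 8/3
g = 8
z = -4/3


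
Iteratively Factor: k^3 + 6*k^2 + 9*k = (k)*(k^2 + 6*k + 9) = k*(k + 3)*(k + 3)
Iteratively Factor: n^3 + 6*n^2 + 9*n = (n + 3)*(n^2 + 3*n) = (n + 3)^2*(n)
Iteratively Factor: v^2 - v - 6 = (v + 2)*(v - 3)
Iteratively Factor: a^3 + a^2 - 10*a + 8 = (a - 1)*(a^2 + 2*a - 8) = (a - 2)*(a - 1)*(a + 4)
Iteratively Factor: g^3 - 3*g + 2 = (g + 2)*(g^2 - 2*g + 1) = (g - 1)*(g + 2)*(g - 1)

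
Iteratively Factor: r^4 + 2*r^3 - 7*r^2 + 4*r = (r - 1)*(r^3 + 3*r^2 - 4*r) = r*(r - 1)*(r^2 + 3*r - 4) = r*(r - 1)^2*(r + 4)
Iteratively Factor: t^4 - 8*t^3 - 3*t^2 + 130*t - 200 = (t - 5)*(t^3 - 3*t^2 - 18*t + 40) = (t - 5)*(t + 4)*(t^2 - 7*t + 10) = (t - 5)^2*(t + 4)*(t - 2)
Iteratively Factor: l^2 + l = (l)*(l + 1)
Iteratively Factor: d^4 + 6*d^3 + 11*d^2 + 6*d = (d)*(d^3 + 6*d^2 + 11*d + 6) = d*(d + 2)*(d^2 + 4*d + 3) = d*(d + 2)*(d + 3)*(d + 1)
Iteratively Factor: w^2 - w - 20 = (w + 4)*(w - 5)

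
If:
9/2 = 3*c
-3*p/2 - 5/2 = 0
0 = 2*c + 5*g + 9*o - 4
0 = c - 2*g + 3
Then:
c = 3/2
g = 9/4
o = -41/36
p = -5/3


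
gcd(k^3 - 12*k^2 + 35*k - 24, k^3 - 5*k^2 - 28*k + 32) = k^2 - 9*k + 8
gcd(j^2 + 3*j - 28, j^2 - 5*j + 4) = j - 4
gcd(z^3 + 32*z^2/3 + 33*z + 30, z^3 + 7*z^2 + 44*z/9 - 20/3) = z^2 + 23*z/3 + 10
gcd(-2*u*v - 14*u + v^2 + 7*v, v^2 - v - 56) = v + 7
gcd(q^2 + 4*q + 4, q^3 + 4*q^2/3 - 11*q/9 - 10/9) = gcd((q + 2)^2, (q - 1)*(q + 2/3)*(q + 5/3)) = 1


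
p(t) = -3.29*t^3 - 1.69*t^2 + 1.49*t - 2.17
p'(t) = -9.87*t^2 - 3.38*t + 1.49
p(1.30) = -10.32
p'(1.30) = -19.58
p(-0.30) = -2.68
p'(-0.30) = 1.62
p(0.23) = -1.96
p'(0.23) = 0.19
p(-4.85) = 326.19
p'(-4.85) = -214.28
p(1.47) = -14.08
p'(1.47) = -24.81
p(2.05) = -34.56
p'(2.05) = -46.92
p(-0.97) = -2.20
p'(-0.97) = -4.52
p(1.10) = -6.95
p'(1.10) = -14.17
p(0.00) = -2.17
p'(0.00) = 1.49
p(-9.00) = 2245.94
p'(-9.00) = -767.56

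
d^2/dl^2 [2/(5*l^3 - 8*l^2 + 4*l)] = 4*(l*(8 - 15*l)*(5*l^2 - 8*l + 4) + (15*l^2 - 16*l + 4)^2)/(l^3*(5*l^2 - 8*l + 4)^3)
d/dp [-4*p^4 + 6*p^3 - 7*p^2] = 2*p*(-8*p^2 + 9*p - 7)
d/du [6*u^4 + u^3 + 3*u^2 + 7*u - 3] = 24*u^3 + 3*u^2 + 6*u + 7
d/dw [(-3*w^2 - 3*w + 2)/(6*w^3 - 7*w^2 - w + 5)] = (18*w^4 + 36*w^3 - 54*w^2 - 2*w - 13)/(36*w^6 - 84*w^5 + 37*w^4 + 74*w^3 - 69*w^2 - 10*w + 25)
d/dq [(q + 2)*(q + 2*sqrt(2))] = 2*q + 2 + 2*sqrt(2)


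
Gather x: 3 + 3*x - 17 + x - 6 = 4*x - 20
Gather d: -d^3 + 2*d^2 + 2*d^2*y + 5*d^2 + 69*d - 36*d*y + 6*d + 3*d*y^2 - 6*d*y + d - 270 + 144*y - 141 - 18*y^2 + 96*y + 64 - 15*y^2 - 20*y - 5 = -d^3 + d^2*(2*y + 7) + d*(3*y^2 - 42*y + 76) - 33*y^2 + 220*y - 352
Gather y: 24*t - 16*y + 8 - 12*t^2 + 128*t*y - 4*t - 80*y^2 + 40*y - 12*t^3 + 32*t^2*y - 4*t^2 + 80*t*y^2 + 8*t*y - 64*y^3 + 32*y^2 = -12*t^3 - 16*t^2 + 20*t - 64*y^3 + y^2*(80*t - 48) + y*(32*t^2 + 136*t + 24) + 8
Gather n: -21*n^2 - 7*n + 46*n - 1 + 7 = -21*n^2 + 39*n + 6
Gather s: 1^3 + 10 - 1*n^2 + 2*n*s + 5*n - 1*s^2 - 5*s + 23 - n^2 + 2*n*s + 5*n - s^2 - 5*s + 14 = -2*n^2 + 10*n - 2*s^2 + s*(4*n - 10) + 48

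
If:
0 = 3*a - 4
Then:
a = 4/3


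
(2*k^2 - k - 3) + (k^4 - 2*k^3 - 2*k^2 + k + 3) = k^4 - 2*k^3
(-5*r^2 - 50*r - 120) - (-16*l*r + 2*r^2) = 16*l*r - 7*r^2 - 50*r - 120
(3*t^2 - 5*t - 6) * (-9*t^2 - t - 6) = -27*t^4 + 42*t^3 + 41*t^2 + 36*t + 36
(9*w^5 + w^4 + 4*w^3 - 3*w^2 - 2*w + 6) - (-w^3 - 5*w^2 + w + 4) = 9*w^5 + w^4 + 5*w^3 + 2*w^2 - 3*w + 2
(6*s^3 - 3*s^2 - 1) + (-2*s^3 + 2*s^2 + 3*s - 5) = 4*s^3 - s^2 + 3*s - 6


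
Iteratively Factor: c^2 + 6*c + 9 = (c + 3)*(c + 3)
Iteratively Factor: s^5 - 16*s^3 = (s + 4)*(s^4 - 4*s^3) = s*(s + 4)*(s^3 - 4*s^2) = s^2*(s + 4)*(s^2 - 4*s) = s^3*(s + 4)*(s - 4)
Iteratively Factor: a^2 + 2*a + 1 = (a + 1)*(a + 1)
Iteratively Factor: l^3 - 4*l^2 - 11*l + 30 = (l - 2)*(l^2 - 2*l - 15) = (l - 5)*(l - 2)*(l + 3)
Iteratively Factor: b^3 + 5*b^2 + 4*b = (b + 1)*(b^2 + 4*b) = b*(b + 1)*(b + 4)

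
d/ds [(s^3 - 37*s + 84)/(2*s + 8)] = (s^3 + 6*s^2 - 116)/(s^2 + 8*s + 16)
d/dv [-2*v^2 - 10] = -4*v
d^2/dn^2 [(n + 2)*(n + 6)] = 2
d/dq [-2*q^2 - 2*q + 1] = -4*q - 2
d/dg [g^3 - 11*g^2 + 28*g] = 3*g^2 - 22*g + 28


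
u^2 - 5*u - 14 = (u - 7)*(u + 2)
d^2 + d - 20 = (d - 4)*(d + 5)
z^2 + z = z*(z + 1)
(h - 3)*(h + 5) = h^2 + 2*h - 15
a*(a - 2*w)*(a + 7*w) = a^3 + 5*a^2*w - 14*a*w^2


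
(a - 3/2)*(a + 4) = a^2 + 5*a/2 - 6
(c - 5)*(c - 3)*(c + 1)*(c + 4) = c^4 - 3*c^3 - 21*c^2 + 43*c + 60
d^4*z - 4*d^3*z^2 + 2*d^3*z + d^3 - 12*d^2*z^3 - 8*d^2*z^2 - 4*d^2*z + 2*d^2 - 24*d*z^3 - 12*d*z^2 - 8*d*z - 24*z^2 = (d + 2)*(d - 6*z)*(d + 2*z)*(d*z + 1)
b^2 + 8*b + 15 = (b + 3)*(b + 5)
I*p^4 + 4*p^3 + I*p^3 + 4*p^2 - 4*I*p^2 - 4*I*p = p*(p - 2*I)^2*(I*p + I)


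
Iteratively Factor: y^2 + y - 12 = (y - 3)*(y + 4)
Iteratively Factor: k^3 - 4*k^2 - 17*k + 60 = (k - 5)*(k^2 + k - 12) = (k - 5)*(k - 3)*(k + 4)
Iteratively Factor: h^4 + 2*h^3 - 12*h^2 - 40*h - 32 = (h - 4)*(h^3 + 6*h^2 + 12*h + 8) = (h - 4)*(h + 2)*(h^2 + 4*h + 4) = (h - 4)*(h + 2)^2*(h + 2)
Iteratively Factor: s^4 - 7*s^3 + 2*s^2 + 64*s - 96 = (s - 2)*(s^3 - 5*s^2 - 8*s + 48) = (s - 4)*(s - 2)*(s^2 - s - 12) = (s - 4)*(s - 2)*(s + 3)*(s - 4)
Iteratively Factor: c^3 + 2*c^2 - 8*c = (c)*(c^2 + 2*c - 8) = c*(c - 2)*(c + 4)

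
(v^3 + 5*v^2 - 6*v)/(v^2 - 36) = v*(v - 1)/(v - 6)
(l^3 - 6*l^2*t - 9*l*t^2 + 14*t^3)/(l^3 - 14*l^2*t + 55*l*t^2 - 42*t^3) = (-l - 2*t)/(-l + 6*t)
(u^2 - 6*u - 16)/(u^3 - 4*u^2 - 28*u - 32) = 1/(u + 2)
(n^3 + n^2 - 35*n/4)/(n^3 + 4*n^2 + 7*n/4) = (2*n - 5)/(2*n + 1)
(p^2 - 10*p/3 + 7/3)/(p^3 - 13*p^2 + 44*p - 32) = (p - 7/3)/(p^2 - 12*p + 32)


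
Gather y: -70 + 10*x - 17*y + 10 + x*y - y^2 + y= 10*x - y^2 + y*(x - 16) - 60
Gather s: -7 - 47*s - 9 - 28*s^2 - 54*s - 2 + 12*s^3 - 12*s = 12*s^3 - 28*s^2 - 113*s - 18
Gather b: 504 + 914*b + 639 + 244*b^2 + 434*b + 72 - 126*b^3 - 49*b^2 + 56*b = -126*b^3 + 195*b^2 + 1404*b + 1215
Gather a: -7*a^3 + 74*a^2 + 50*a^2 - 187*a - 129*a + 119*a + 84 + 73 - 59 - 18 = -7*a^3 + 124*a^2 - 197*a + 80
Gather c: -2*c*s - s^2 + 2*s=-2*c*s - s^2 + 2*s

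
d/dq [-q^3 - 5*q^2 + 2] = q*(-3*q - 10)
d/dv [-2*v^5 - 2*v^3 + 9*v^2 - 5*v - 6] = -10*v^4 - 6*v^2 + 18*v - 5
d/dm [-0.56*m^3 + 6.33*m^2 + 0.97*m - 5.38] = -1.68*m^2 + 12.66*m + 0.97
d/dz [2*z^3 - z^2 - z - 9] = 6*z^2 - 2*z - 1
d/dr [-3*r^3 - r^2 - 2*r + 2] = -9*r^2 - 2*r - 2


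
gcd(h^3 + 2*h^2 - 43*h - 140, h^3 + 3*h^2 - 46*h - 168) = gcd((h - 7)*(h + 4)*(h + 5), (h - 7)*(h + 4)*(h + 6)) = h^2 - 3*h - 28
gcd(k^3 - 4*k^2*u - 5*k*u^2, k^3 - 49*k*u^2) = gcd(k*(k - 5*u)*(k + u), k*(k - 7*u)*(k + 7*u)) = k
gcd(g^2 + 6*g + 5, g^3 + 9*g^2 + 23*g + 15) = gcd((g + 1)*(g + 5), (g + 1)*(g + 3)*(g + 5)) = g^2 + 6*g + 5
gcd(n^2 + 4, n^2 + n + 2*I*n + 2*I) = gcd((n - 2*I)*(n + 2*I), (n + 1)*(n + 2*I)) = n + 2*I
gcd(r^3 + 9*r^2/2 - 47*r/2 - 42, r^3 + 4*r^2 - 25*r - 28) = r^2 + 3*r - 28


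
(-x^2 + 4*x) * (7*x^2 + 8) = -7*x^4 + 28*x^3 - 8*x^2 + 32*x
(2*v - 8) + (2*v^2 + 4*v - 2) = 2*v^2 + 6*v - 10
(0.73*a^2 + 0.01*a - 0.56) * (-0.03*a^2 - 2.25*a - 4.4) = -0.0219*a^4 - 1.6428*a^3 - 3.2177*a^2 + 1.216*a + 2.464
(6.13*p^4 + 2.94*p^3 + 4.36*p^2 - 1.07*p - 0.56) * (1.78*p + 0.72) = 10.9114*p^5 + 9.6468*p^4 + 9.8776*p^3 + 1.2346*p^2 - 1.7672*p - 0.4032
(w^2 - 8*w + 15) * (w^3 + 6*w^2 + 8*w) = w^5 - 2*w^4 - 25*w^3 + 26*w^2 + 120*w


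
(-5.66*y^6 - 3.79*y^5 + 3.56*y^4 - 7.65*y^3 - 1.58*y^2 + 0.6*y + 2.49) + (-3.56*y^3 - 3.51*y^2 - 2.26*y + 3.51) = -5.66*y^6 - 3.79*y^5 + 3.56*y^4 - 11.21*y^3 - 5.09*y^2 - 1.66*y + 6.0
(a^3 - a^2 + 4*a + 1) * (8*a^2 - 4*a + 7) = 8*a^5 - 12*a^4 + 43*a^3 - 15*a^2 + 24*a + 7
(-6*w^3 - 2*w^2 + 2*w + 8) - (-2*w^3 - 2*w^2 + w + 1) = -4*w^3 + w + 7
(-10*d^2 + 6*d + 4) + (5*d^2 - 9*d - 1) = -5*d^2 - 3*d + 3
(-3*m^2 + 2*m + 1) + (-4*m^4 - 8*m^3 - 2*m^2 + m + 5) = -4*m^4 - 8*m^3 - 5*m^2 + 3*m + 6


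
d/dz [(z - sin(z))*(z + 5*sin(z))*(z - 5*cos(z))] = (z - sin(z))*(z + 5*sin(z))*(5*sin(z) + 1) + (z - sin(z))*(z - 5*cos(z))*(5*cos(z) + 1) - (z + 5*sin(z))*(z - 5*cos(z))*(cos(z) - 1)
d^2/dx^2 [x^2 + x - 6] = 2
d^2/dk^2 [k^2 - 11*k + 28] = 2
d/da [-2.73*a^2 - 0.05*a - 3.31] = -5.46*a - 0.05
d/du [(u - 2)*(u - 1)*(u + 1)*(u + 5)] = 4*u^3 + 9*u^2 - 22*u - 3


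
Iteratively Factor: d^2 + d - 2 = (d + 2)*(d - 1)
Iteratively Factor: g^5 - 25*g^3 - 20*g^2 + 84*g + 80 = (g + 1)*(g^4 - g^3 - 24*g^2 + 4*g + 80) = (g + 1)*(g + 2)*(g^3 - 3*g^2 - 18*g + 40) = (g + 1)*(g + 2)*(g + 4)*(g^2 - 7*g + 10) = (g - 2)*(g + 1)*(g + 2)*(g + 4)*(g - 5)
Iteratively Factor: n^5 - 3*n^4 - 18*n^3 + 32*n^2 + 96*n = (n - 4)*(n^4 + n^3 - 14*n^2 - 24*n) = n*(n - 4)*(n^3 + n^2 - 14*n - 24) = n*(n - 4)*(n + 2)*(n^2 - n - 12) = n*(n - 4)^2*(n + 2)*(n + 3)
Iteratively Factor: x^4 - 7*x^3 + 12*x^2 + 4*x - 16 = (x - 2)*(x^3 - 5*x^2 + 2*x + 8) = (x - 4)*(x - 2)*(x^2 - x - 2) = (x - 4)*(x - 2)^2*(x + 1)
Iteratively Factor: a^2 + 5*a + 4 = (a + 4)*(a + 1)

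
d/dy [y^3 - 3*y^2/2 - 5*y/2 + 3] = 3*y^2 - 3*y - 5/2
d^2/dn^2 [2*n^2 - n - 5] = 4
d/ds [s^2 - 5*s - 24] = 2*s - 5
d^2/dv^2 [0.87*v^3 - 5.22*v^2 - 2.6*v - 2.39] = 5.22*v - 10.44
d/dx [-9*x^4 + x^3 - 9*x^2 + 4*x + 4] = -36*x^3 + 3*x^2 - 18*x + 4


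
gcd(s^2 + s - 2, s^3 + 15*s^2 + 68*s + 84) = s + 2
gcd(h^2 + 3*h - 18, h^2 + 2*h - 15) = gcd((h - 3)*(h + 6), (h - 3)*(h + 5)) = h - 3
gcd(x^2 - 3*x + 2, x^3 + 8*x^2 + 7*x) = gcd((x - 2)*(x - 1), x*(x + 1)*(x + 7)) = 1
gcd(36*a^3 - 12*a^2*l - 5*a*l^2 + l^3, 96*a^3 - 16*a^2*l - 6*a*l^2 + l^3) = 6*a - l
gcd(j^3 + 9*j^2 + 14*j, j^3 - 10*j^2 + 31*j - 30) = 1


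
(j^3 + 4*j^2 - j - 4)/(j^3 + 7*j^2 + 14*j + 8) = (j - 1)/(j + 2)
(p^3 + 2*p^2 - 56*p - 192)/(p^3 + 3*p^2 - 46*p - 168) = (p - 8)/(p - 7)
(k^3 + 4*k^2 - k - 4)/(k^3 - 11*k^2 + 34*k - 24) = (k^2 + 5*k + 4)/(k^2 - 10*k + 24)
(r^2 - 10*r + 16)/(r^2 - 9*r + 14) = (r - 8)/(r - 7)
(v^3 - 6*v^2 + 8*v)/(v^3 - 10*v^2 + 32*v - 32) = v/(v - 4)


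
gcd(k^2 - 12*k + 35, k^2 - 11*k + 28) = k - 7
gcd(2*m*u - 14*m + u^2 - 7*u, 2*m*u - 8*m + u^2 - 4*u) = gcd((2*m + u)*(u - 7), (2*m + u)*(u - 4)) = 2*m + u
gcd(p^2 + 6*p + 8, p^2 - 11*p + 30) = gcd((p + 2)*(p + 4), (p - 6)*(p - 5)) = 1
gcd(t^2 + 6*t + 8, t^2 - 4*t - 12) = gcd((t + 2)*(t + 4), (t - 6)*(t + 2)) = t + 2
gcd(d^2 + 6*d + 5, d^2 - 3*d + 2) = 1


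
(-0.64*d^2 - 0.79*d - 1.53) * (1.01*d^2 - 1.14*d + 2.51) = -0.6464*d^4 - 0.0683000000000001*d^3 - 2.2511*d^2 - 0.2387*d - 3.8403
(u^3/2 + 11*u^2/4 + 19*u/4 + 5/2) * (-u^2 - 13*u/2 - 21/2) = -u^5/2 - 6*u^4 - 223*u^3/8 - 249*u^2/4 - 529*u/8 - 105/4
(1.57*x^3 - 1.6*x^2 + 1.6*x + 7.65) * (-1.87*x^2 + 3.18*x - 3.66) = -2.9359*x^5 + 7.9846*x^4 - 13.8262*x^3 - 3.3615*x^2 + 18.471*x - 27.999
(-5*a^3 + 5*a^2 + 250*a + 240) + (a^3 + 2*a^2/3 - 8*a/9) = -4*a^3 + 17*a^2/3 + 2242*a/9 + 240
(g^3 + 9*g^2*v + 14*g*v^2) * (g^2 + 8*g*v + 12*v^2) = g^5 + 17*g^4*v + 98*g^3*v^2 + 220*g^2*v^3 + 168*g*v^4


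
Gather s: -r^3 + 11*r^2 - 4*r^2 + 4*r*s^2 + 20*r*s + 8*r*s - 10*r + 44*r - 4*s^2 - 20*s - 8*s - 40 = -r^3 + 7*r^2 + 34*r + s^2*(4*r - 4) + s*(28*r - 28) - 40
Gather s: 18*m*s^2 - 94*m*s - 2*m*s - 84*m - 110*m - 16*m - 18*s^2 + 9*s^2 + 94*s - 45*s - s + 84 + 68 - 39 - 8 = -210*m + s^2*(18*m - 9) + s*(48 - 96*m) + 105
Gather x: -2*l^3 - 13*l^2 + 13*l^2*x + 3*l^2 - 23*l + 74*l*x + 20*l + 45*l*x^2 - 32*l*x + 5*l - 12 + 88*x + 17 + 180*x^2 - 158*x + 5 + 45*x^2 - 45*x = -2*l^3 - 10*l^2 + 2*l + x^2*(45*l + 225) + x*(13*l^2 + 42*l - 115) + 10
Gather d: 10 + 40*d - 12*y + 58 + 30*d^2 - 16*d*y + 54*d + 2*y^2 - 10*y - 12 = 30*d^2 + d*(94 - 16*y) + 2*y^2 - 22*y + 56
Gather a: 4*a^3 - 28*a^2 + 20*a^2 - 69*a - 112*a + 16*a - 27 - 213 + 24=4*a^3 - 8*a^2 - 165*a - 216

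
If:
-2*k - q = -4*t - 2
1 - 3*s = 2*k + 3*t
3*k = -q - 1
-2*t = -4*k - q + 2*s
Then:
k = 5/7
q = -22/7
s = 11/14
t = -13/14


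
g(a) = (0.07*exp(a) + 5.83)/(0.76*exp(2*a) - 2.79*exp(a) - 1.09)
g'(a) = (0.07*exp(a) + 5.83)*(-1.52*exp(2*a) + 2.79*exp(a))/(0.76*exp(2*a) - 2.79*exp(a) - 1.09)^2 + 0.07*exp(a)/(0.76*exp(2*a) - 2.79*exp(a) - 1.09)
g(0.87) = -1.75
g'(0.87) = -1.07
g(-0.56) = -2.41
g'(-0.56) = 1.07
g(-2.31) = -4.29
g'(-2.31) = 0.82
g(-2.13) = -4.14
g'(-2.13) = 0.90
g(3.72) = 0.01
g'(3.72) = -0.01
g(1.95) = 0.38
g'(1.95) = -1.21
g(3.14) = 0.02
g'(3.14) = -0.04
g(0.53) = -1.64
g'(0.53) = 0.13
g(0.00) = -1.89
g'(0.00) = 0.75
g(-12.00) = -5.35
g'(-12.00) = 0.00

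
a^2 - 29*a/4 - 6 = (a - 8)*(a + 3/4)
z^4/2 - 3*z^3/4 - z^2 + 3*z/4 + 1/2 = (z/2 + 1/4)*(z - 2)*(z - 1)*(z + 1)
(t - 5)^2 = t^2 - 10*t + 25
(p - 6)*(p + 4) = p^2 - 2*p - 24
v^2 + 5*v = v*(v + 5)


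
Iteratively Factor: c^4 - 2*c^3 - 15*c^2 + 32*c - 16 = (c - 4)*(c^3 + 2*c^2 - 7*c + 4) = (c - 4)*(c + 4)*(c^2 - 2*c + 1) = (c - 4)*(c - 1)*(c + 4)*(c - 1)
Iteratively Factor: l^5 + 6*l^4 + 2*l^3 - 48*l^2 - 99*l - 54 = (l + 3)*(l^4 + 3*l^3 - 7*l^2 - 27*l - 18) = (l - 3)*(l + 3)*(l^3 + 6*l^2 + 11*l + 6) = (l - 3)*(l + 2)*(l + 3)*(l^2 + 4*l + 3) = (l - 3)*(l + 1)*(l + 2)*(l + 3)*(l + 3)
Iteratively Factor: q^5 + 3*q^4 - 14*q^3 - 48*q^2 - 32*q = (q - 4)*(q^4 + 7*q^3 + 14*q^2 + 8*q) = (q - 4)*(q + 4)*(q^3 + 3*q^2 + 2*q) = (q - 4)*(q + 2)*(q + 4)*(q^2 + q) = q*(q - 4)*(q + 2)*(q + 4)*(q + 1)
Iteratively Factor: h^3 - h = (h + 1)*(h^2 - h) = (h - 1)*(h + 1)*(h)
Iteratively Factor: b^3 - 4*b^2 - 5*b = (b + 1)*(b^2 - 5*b) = (b - 5)*(b + 1)*(b)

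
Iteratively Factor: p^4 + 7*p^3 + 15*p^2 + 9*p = (p + 1)*(p^3 + 6*p^2 + 9*p) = (p + 1)*(p + 3)*(p^2 + 3*p) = (p + 1)*(p + 3)^2*(p)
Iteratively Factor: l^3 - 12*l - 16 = (l + 2)*(l^2 - 2*l - 8) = (l + 2)^2*(l - 4)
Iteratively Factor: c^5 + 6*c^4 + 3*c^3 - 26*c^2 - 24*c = (c + 4)*(c^4 + 2*c^3 - 5*c^2 - 6*c) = c*(c + 4)*(c^3 + 2*c^2 - 5*c - 6) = c*(c + 1)*(c + 4)*(c^2 + c - 6) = c*(c + 1)*(c + 3)*(c + 4)*(c - 2)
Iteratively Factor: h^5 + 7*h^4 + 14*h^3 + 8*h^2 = (h)*(h^4 + 7*h^3 + 14*h^2 + 8*h) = h*(h + 4)*(h^3 + 3*h^2 + 2*h) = h*(h + 2)*(h + 4)*(h^2 + h) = h^2*(h + 2)*(h + 4)*(h + 1)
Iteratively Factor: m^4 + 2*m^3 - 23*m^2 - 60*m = (m - 5)*(m^3 + 7*m^2 + 12*m) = m*(m - 5)*(m^2 + 7*m + 12) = m*(m - 5)*(m + 3)*(m + 4)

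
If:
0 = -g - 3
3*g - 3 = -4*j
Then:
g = -3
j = 3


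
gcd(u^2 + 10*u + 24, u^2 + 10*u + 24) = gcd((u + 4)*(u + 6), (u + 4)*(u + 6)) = u^2 + 10*u + 24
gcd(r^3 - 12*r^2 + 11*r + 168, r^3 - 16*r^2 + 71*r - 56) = r^2 - 15*r + 56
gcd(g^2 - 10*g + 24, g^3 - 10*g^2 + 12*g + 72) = g - 6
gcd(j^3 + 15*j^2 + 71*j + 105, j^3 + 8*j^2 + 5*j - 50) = j + 5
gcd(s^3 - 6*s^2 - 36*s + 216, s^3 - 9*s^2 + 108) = s^2 - 12*s + 36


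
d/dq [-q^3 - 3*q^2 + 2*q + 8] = -3*q^2 - 6*q + 2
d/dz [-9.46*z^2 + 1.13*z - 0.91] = 1.13 - 18.92*z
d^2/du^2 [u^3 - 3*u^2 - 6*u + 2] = 6*u - 6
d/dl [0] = 0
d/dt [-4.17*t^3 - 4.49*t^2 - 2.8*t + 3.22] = -12.51*t^2 - 8.98*t - 2.8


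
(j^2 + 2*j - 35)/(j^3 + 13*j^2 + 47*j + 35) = (j - 5)/(j^2 + 6*j + 5)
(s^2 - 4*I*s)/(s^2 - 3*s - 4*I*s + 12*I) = s/(s - 3)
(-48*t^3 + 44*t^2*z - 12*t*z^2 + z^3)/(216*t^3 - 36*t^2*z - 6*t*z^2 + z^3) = (8*t^2 - 6*t*z + z^2)/(-36*t^2 + z^2)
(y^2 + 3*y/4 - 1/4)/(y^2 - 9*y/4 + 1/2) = (y + 1)/(y - 2)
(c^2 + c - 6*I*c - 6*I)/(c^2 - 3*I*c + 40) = (c^2 + c - 6*I*c - 6*I)/(c^2 - 3*I*c + 40)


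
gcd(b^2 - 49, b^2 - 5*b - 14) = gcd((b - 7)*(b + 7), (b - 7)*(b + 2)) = b - 7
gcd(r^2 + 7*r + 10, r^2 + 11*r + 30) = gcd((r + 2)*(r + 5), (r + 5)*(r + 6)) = r + 5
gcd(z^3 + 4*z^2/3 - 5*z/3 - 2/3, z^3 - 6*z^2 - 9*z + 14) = z^2 + z - 2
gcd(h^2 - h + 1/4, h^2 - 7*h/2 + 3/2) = h - 1/2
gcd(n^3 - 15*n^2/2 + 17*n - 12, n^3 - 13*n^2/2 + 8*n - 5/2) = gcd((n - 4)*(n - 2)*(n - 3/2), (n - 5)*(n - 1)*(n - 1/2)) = 1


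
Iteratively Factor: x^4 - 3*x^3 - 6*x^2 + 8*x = (x - 1)*(x^3 - 2*x^2 - 8*x) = (x - 1)*(x + 2)*(x^2 - 4*x) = (x - 4)*(x - 1)*(x + 2)*(x)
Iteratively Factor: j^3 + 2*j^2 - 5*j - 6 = (j - 2)*(j^2 + 4*j + 3) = (j - 2)*(j + 3)*(j + 1)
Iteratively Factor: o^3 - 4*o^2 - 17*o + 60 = (o - 5)*(o^2 + o - 12) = (o - 5)*(o - 3)*(o + 4)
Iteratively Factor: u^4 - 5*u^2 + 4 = (u - 2)*(u^3 + 2*u^2 - u - 2) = (u - 2)*(u - 1)*(u^2 + 3*u + 2) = (u - 2)*(u - 1)*(u + 2)*(u + 1)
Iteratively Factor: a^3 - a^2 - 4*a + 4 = (a - 2)*(a^2 + a - 2) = (a - 2)*(a - 1)*(a + 2)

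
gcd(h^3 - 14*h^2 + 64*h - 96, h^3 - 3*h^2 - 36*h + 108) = h - 6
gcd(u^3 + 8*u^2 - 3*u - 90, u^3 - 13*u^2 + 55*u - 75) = u - 3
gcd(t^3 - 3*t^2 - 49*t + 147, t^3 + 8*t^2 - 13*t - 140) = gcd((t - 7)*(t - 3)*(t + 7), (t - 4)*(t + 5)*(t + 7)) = t + 7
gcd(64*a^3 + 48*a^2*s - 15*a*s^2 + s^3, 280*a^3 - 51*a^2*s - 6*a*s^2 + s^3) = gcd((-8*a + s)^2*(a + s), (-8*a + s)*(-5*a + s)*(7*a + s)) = -8*a + s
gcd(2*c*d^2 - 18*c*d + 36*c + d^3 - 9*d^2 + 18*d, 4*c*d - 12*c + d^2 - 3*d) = d - 3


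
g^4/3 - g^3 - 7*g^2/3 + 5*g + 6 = (g/3 + 1/3)*(g - 3)^2*(g + 2)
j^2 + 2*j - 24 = (j - 4)*(j + 6)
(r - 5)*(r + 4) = r^2 - r - 20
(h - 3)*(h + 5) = h^2 + 2*h - 15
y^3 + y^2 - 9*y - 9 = (y - 3)*(y + 1)*(y + 3)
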